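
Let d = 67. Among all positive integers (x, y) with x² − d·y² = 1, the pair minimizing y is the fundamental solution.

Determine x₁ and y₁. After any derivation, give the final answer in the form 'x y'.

48842 5967

√67 = [8; 5,2,1,1,7,1,1,2,5,16, …], period ℓ=10 (even) → k=9
i=0: a=8 ⇒ p=8, q=1
…
i=3: a=1 ⇒ p=131, q=16
…
i=6: a=1 ⇒ p=1899, q=232
i=7: a=1 ⇒ p=3577, q=437
i=8: a=2 ⇒ p=9053, q=1106
i=9: a=5 ⇒ p=48842, q=5967
(x₁, y₁) = (48842, 5967);  48842² − 67·5967² = 1 ✓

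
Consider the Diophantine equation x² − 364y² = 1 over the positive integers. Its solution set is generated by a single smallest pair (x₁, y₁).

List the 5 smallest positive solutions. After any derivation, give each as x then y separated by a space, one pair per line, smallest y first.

[19; 12,1,2,3,1,8,1,3,2,1,12,38] for √364; ℓ=12 ⇒ convergent index 11
k=0  a_k=19  p_k/q_k = 19/1
…
k=3  a_k=2  p_k/q_k = 725/38
…
k=5  a_k=1  p_k/q_k = 3148/165
k=6  a_k=8  p_k/q_k = 27607/1447
k=7  a_k=1  p_k/q_k = 30755/1612
k=8  a_k=3  p_k/q_k = 119872/6283
k=9  a_k=2  p_k/q_k = 270499/14178
k=10  a_k=1  p_k/q_k = 390371/20461
k=11  a_k=12  p_k/q_k = 4954951/259710
→ (4954951, 259710).  Check: 4954951²=24551539412401, 364·259710²=24551539412400, difference 1.
k=2:  x_2 = 4954951·4954951+364·259710·259710 = 49103078824801,  y_2 = 4954951·259710+259710·4954951 = 2573700648420
k=3:  x_3 = 4954951·49103078824801+364·259710·2573700648420 = 486606699052048124551,  y_3 = 4954951·2573700648420+259710·49103078824801 = 25505121203178395130
k=4:  x_4 = 4954951·486606699052048124551+364·259710·25505121203178395130 = 4822224700149240710505379201,  y_4 = 4954951·25505121203178395130+259710·486606699052048124551 = 252753251621617410554928840
k=5:  x_5 = 4954951·4822224700149240710505379201+364·259710·252753251621617410554928840 = 47787774200457874208819626306623751,  y_5 = 4954951·252753251621617410554928840+259710·4822224700149240710505379201 = 2504759953751544114971907242978550

4954951 259710
49103078824801 2573700648420
486606699052048124551 25505121203178395130
4822224700149240710505379201 252753251621617410554928840
47787774200457874208819626306623751 2504759953751544114971907242978550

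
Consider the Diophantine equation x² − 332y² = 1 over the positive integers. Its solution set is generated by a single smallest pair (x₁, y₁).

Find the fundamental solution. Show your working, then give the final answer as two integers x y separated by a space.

d=332: √d = [18; 4,1,1,8,1,1,4,36] (ℓ=8, even), read p_7/q_7
a_0=18:  p_0=18·1+0=18,  q_0=18·0+1=1
…
a_2=1:  p_2=1·73+18=91,  q_2=1·4+1=5
…
a_4=8:  p_4=8·164+91=1403,  q_4=8·9+5=77
a_5=1:  p_5=1·1403+164=1567,  q_5=1·77+9=86
a_6=1:  p_6=1·1567+1403=2970,  q_6=1·86+77=163
a_7=4:  p_7=4·2970+1567=13447,  q_7=4·163+86=738
→ (13447, 738).  Check: 13447²=180821809, 332·738²=180821808, difference 1.

13447 738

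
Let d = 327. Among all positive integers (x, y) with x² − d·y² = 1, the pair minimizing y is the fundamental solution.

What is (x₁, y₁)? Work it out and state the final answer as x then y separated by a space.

√327 = [18; 12,36, …], period ℓ=2 (even) → k=1
step 0: (18, 1)  from 18·(1,0) + (0,1)
step 1: (217, 12)  from 12·(18,1) + (1,0)
(x₁, y₁) = (217, 12);  217² − 327·12² = 1 ✓

217 12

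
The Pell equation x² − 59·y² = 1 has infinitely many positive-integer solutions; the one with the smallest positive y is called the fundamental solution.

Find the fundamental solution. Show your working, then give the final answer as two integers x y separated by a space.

[7; 1,2,7,2,1,14] for √59; ℓ=6 ⇒ convergent index 5
step 0: (7, 1)  from 7·(1,0) + (0,1)
…
step 3: (169, 22)  from 7·(23,3) + (8,1)
step 4: (361, 47)  from 2·(169,22) + (23,3)
step 5: (530, 69)  from 1·(361,47) + (169,22)
→ (530, 69).  Check: 530²=280900, 59·69²=280899, difference 1.

530 69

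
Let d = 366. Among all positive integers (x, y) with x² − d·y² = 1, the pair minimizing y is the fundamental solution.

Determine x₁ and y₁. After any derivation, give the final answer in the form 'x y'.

√366 = [19; 7,1,1,1,2,12,2,1,1,1,7,38, …], period ℓ=12 (even) → k=11
a_0=19:  p_0=19·1+0=19,  q_0=19·0+1=1
…
a_2=1:  p_2=1·134+19=153,  q_2=1·7+1=8
a_3=1:  p_3=1·153+134=287,  q_3=1·8+7=15
…
a_5=2:  p_5=2·440+287=1167,  q_5=2·23+15=61
a_6=12:  p_6=12·1167+440=14444,  q_6=12·61+23=755
…
a_8=1:  p_8=1·30055+14444=44499,  q_8=1·1571+755=2326
…
a_10=1:  p_10=1·74554+44499=119053,  q_10=1·3897+2326=6223
a_11=7:  p_11=7·119053+74554=907925,  q_11=7·6223+3897=47458
→ (907925, 47458).  Check: 907925²=824327805625, 366·47458²=824327805624, difference 1.

907925 47458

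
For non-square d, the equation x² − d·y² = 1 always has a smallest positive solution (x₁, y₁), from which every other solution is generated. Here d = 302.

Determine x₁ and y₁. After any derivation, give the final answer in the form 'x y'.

√302 → a₀=17, period (2,1,1,1,4,…,1,2,34); ℓ=16 even so k=15
step 0: (17, 1)  from 17·(1,0) + (0,1)
…
step 2: (52, 3)  from 1·(35,2) + (17,1)
step 3: (87, 5)  from 1·(52,3) + (35,2)
…
step 6: (1425, 82)  from 2·(643,37) + (139,8)
…
step 8: (34513, 1986)  from 16·(2068,119) + (1425,82)
…
step 11: (467281, 26889)  from 4·(107675,6196) + (36581,2105)
step 12: (574956, 33085)  from 1·(467281,26889) + (107675,6196)
…
step 14: (1617193, 93059)  from 1·(1042237,59974) + (574956,33085)
step 15: (4276623, 246092)  from 2·(1617193,93059) + (1042237,59974)
(x₁, y₁) = (4276623, 246092);  4276623² − 302·246092² = 1 ✓

4276623 246092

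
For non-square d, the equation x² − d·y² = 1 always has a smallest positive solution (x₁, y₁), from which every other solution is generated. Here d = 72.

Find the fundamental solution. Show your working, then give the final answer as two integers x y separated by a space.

17 2

d=72: √d = [8; 2,16] (ℓ=2, even), read p_1/q_1
k=0  a_k=8  p_k/q_k = 8/1
k=1  a_k=2  p_k/q_k = 17/2
(x₁, y₁) = (17, 2);  17² − 72·2² = 1 ✓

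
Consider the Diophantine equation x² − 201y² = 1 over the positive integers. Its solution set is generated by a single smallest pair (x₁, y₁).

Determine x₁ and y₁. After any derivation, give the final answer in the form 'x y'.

d=201: √d = [14; 5,1,1,1,2,…,1,5,28] (ℓ=14, even), read p_13/q_13
k=0  a_k=14  p_k/q_k = 14/1
k=1  a_k=5  p_k/q_k = 71/5
k=2  a_k=1  p_k/q_k = 85/6
k=3  a_k=1  p_k/q_k = 156/11
k=4  a_k=1  p_k/q_k = 241/17
…
k=7  a_k=8  p_k/q_k = 7670/541
…
k=9  a_k=2  p_k/q_k = 24768/1747
k=10  a_k=1  p_k/q_k = 33317/2350
…
k=12  a_k=1  p_k/q_k = 91402/6447
k=13  a_k=5  p_k/q_k = 515095/36332
→ (515095, 36332).  Check: 515095²=265322859025, 201·36332²=265322859024, difference 1.

515095 36332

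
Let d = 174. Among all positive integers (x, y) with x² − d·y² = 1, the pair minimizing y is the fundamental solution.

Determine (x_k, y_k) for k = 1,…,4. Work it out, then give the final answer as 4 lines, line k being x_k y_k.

1451 110
4210801 319220
12219743051 926376330
35461690123201 2688343790440

√174 → a₀=13, period (5,4,5,26); ℓ=4 even so k=3
i=0: a=13 ⇒ p=13, q=1
…
i=2: a=4 ⇒ p=277, q=21
i=3: a=5 ⇒ p=1451, q=110
→ (1451, 110).  Check: 1451²=2105401, 174·110²=2105400, difference 1.
n=2: (1451,110)∘(1451,110) = (1451·1451+174·110·110, 1451·110+110·1451) = (4210801,319220)
n=3: (4210801,319220)∘(1451,110) = (1451·4210801+174·110·319220, 1451·319220+110·4210801) = (12219743051,926376330)
n=4: (12219743051,926376330)∘(1451,110) = (1451·12219743051+174·110·926376330, 1451·926376330+110·12219743051) = (35461690123201,2688343790440)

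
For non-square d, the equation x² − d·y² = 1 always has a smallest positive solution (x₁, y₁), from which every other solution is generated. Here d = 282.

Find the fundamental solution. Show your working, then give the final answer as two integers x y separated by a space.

[16; 1,3,1,4,1,3,1,32] for √282; ℓ=8 ⇒ convergent index 7
k=0  a_k=16  p_k/q_k = 16/1
…
k=3  a_k=1  p_k/q_k = 84/5
k=4  a_k=4  p_k/q_k = 403/24
…
k=6  a_k=3  p_k/q_k = 1864/111
k=7  a_k=1  p_k/q_k = 2351/140
fundamental: x₁=2351, y₁=140  (since 5527201 − 282·19600 = 1)

2351 140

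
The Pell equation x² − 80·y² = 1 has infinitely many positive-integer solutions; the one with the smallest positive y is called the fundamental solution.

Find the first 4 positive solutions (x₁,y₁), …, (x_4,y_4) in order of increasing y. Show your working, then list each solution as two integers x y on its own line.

√80 → a₀=8, period (1,16); ℓ=2 even so k=1
i=0: a=8 ⇒ p=8, q=1
i=1: a=1 ⇒ p=9, q=1
→ (9, 1).  Check: 9²=81, 80·1²=80, difference 1.
(9+1√80)^2 = 161 + 18√80
(9+1√80)^3 = 2889 + 323√80
(9+1√80)^4 = 51841 + 5796√80

9 1
161 18
2889 323
51841 5796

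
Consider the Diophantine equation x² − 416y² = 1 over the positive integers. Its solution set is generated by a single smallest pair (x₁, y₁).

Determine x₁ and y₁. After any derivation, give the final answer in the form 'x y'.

5201 255

d=416: √d = [20; 2,1,1,9,1,1,2,40] (ℓ=8, even), read p_7/q_7
a_0=20:  p_0=20·1+0=20,  q_0=20·0+1=1
a_1=2:  p_1=2·20+1=41,  q_1=2·1+0=2
a_2=1:  p_2=1·41+20=61,  q_2=1·2+1=3
…
a_6=1:  p_6=1·1081+979=2060,  q_6=1·53+48=101
a_7=2:  p_7=2·2060+1081=5201,  q_7=2·101+53=255
fundamental: x₁=5201, y₁=255  (since 27050401 − 416·65025 = 1)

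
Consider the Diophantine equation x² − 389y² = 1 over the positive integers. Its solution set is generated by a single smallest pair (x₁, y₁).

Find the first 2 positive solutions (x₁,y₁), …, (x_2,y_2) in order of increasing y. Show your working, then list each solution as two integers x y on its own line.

[19; 1,2,1,1,1,1,2,1,38] for √389; ℓ=9 ⇒ convergent index 17
k=0  a_k=19  p_k/q_k = 19/1
k=1  a_k=1  p_k/q_k = 20/1
k=2  a_k=2  p_k/q_k = 59/3
k=3  a_k=1  p_k/q_k = 79/4
k=4  a_k=1  p_k/q_k = 138/7
…
k=7  a_k=2  p_k/q_k = 927/47
k=8  a_k=1  p_k/q_k = 1282/65
k=9  a_k=38  p_k/q_k = 49643/2517
k=10  a_k=1  p_k/q_k = 50925/2582
k=11  a_k=2  p_k/q_k = 151493/7681
k=12  a_k=1  p_k/q_k = 202418/10263
k=13  a_k=1  p_k/q_k = 353911/17944
k=14  a_k=1  p_k/q_k = 556329/28207
…
k=16  a_k=2  p_k/q_k = 2376809/120509
k=17  a_k=1  p_k/q_k = 3287049/166660
fundamental: x₁=3287049, y₁=166660  (since 10804691128401 − 389·27775555600 = 1)
n=2: (3287049,166660)∘(3287049,166660) = (3287049·3287049+389·166660·166660, 3287049·166660+166660·3287049) = (21609382256801,1095639172680)

3287049 166660
21609382256801 1095639172680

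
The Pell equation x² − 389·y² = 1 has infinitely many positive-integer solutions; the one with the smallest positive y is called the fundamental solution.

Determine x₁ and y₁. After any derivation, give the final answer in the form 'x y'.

√389 = [19; 1,2,1,1,1,1,2,1,38, …], period ℓ=9 (odd) → k=17
i=0: a=19 ⇒ p=19, q=1
i=1: a=1 ⇒ p=20, q=1
…
i=3: a=1 ⇒ p=79, q=4
i=4: a=1 ⇒ p=138, q=7
…
i=6: a=1 ⇒ p=355, q=18
…
i=8: a=1 ⇒ p=1282, q=65
…
i=12: a=1 ⇒ p=202418, q=10263
…
i=14: a=1 ⇒ p=556329, q=28207
i=15: a=1 ⇒ p=910240, q=46151
i=16: a=2 ⇒ p=2376809, q=120509
i=17: a=1 ⇒ p=3287049, q=166660
(x₁, y₁) = (3287049, 166660);  3287049² − 389·166660² = 1 ✓

3287049 166660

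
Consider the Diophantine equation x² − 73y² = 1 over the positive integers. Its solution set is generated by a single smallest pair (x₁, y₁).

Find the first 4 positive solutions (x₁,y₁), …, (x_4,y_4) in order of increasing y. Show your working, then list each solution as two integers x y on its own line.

√73 → a₀=8, period (1,1,5,5,1,1,16); ℓ=7 odd so k=13
k=0  a_k=8  p_k/q_k = 8/1
…
k=2  a_k=1  p_k/q_k = 17/2
…
k=4  a_k=5  p_k/q_k = 487/57
k=5  a_k=1  p_k/q_k = 581/68
k=6  a_k=1  p_k/q_k = 1068/125
k=7  a_k=16  p_k/q_k = 17669/2068
k=8  a_k=1  p_k/q_k = 18737/2193
k=9  a_k=1  p_k/q_k = 36406/4261
…
k=12  a_k=1  p_k/q_k = 1241008/145249
k=13  a_k=1  p_k/q_k = 2281249/267000
(x₁, y₁) = (2281249, 267000);  2281249² − 73·267000² = 1 ✓
(x_2, y_2) = (2281249·2281249 + 73·267000·267000, 2281249·267000 + 267000·2281249) = (10408194000001, 1218186966000)
(x_3, y_3) = (2281249·10408194000001 + 73·267000·1218186966000, 2281249·1218186966000 + 267000·10408194000001) = (47487364308614281249, 5557975596000801000)
(x_4, y_4) = (2281249·47487364308614281249 + 73·267000·5557975596000801000, 2281249·5557975596000801000 + 267000·47487364308614281249) = (216661004683313632776000001, 25358252540801244373932000)

2281249 267000
10408194000001 1218186966000
47487364308614281249 5557975596000801000
216661004683313632776000001 25358252540801244373932000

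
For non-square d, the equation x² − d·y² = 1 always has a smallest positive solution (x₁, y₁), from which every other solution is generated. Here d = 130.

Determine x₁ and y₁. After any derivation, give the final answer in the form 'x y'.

√130 → a₀=11, period (2,2,22); ℓ=3 odd so k=5
a_0=11:  p_0=11·1+0=11,  q_0=11·0+1=1
a_1=2:  p_1=2·11+1=23,  q_1=2·1+0=2
…
a_3=22:  p_3=22·57+23=1277,  q_3=22·5+2=112
a_4=2:  p_4=2·1277+57=2611,  q_4=2·112+5=229
a_5=2:  p_5=2·2611+1277=6499,  q_5=2·229+112=570
→ (6499, 570).  Check: 6499²=42237001, 130·570²=42237000, difference 1.

6499 570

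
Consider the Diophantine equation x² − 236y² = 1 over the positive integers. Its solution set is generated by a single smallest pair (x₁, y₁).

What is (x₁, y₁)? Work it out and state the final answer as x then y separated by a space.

561799 36570

√236 → a₀=15, period (2,1,3,5,1,6,1,5,3,1,2,30); ℓ=12 even so k=11
i=0: a=15 ⇒ p=15, q=1
…
i=2: a=1 ⇒ p=46, q=3
…
i=4: a=5 ⇒ p=891, q=58
…
i=7: a=1 ⇒ p=8311, q=541
…
i=10: a=1 ⇒ p=203535, q=13249
i=11: a=2 ⇒ p=561799, q=36570
(x₁, y₁) = (561799, 36570);  561799² − 236·36570² = 1 ✓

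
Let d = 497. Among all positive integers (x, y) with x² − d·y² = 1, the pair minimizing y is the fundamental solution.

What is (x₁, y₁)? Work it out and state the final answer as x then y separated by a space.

d=497: √d = [22; 3,2,2,5,6,5,2,2,3,44] (ℓ=10, even), read p_9/q_9
step 0: (22, 1)  from 22·(1,0) + (0,1)
step 1: (67, 3)  from 3·(22,1) + (1,0)
step 2: (156, 7)  from 2·(67,3) + (22,1)
…
step 4: (2051, 92)  from 5·(379,17) + (156,7)
step 5: (12685, 569)  from 6·(2051,92) + (379,17)
step 6: (65476, 2937)  from 5·(12685,569) + (2051,92)
step 7: (143637, 6443)  from 2·(65476,2937) + (12685,569)
step 8: (352750, 15823)  from 2·(143637,6443) + (65476,2937)
step 9: (1201887, 53912)  from 3·(352750,15823) + (143637,6443)
→ (1201887, 53912).  Check: 1201887²=1444532360769, 497·53912²=1444532360768, difference 1.

1201887 53912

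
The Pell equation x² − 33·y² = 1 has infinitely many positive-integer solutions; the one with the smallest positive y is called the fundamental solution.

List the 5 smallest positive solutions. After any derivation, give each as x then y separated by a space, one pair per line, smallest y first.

23 4
1057 184
48599 8460
2234497 388976
102738263 17884436

d=33: √d = [5; 1,2,1,10] (ℓ=4, even), read p_3/q_3
step 0: (5, 1)  from 5·(1,0) + (0,1)
…
step 2: (17, 3)  from 2·(6,1) + (5,1)
step 3: (23, 4)  from 1·(17,3) + (6,1)
(x₁, y₁) = (23, 4);  23² − 33·4² = 1 ✓
(x_2, y_2) = (23·23 + 33·4·4, 23·4 + 4·23) = (1057, 184)
(x_3, y_3) = (23·1057 + 33·4·184, 23·184 + 4·1057) = (48599, 8460)
(x_4, y_4) = (23·48599 + 33·4·8460, 23·8460 + 4·48599) = (2234497, 388976)
(x_5, y_5) = (23·2234497 + 33·4·388976, 23·388976 + 4·2234497) = (102738263, 17884436)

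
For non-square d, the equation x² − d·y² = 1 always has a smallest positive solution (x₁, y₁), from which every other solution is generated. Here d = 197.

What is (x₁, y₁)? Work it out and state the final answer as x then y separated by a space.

393 28

√197 = [14; 28, …], period ℓ=1 (odd) → k=1
a_0=14:  p_0=14·1+0=14,  q_0=14·0+1=1
a_1=28:  p_1=28·14+1=393,  q_1=28·1+0=28
→ (393, 28).  Check: 393²=154449, 197·28²=154448, difference 1.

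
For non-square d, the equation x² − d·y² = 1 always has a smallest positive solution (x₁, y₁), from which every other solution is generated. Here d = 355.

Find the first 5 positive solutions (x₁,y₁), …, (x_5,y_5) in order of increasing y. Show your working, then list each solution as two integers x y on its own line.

954809 50676
1823320452961 96771801768
3481845556741524089 184797174548553948
6648994948371812427335041 352892010866963721270096
12697040435316401858305944800249 673888936007564730309809629380

[18; 1,5,3,3,1,6,1,3,3,5,1,36] for √355; ℓ=12 ⇒ convergent index 11
a_0=18:  p_0=18·1+0=18,  q_0=18·0+1=1
…
a_2=5:  p_2=5·19+18=113,  q_2=5·1+1=6
a_3=3:  p_3=3·113+19=358,  q_3=3·6+1=19
a_4=3:  p_4=3·358+113=1187,  q_4=3·19+6=63
…
a_8=3:  p_8=3·12002+10457=46463,  q_8=3·637+555=2466
…
a_10=5:  p_10=5·151391+46463=803418,  q_10=5·8035+2466=42641
a_11=1:  p_11=1·803418+151391=954809,  q_11=1·42641+8035=50676
fundamental: x₁=954809, y₁=50676  (since 911660226481 − 355·2568056976 = 1)
(954809+50676√355)^2 = 1823320452961 + 96771801768√355
(954809+50676√355)^3 = 3481845556741524089 + 184797174548553948√355
(954809+50676√355)^4 = 6648994948371812427335041 + 352892010866963721270096√355
(954809+50676√355)^5 = 12697040435316401858305944800249 + 673888936007564730309809629380√355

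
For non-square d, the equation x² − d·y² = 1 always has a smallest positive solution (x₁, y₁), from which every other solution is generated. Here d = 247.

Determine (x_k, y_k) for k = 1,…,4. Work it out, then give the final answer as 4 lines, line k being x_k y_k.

85292 5427
14549450527 925759368
2481903468612476 157919736025485
423373021275241155457 26938580249245573872

√247 = [15; 1,2,1,1,9,1,9,1,1,2,1,30, …], period ℓ=12 (even) → k=11
k=0  a_k=15  p_k/q_k = 15/1
…
k=2  a_k=2  p_k/q_k = 47/3
k=3  a_k=1  p_k/q_k = 63/4
k=4  a_k=1  p_k/q_k = 110/7
…
k=6  a_k=1  p_k/q_k = 1163/74
k=7  a_k=9  p_k/q_k = 11520/733
k=8  a_k=1  p_k/q_k = 12683/807
…
k=10  a_k=2  p_k/q_k = 61089/3887
k=11  a_k=1  p_k/q_k = 85292/5427
(x₁, y₁) = (85292, 5427);  85292² − 247·5427² = 1 ✓
k=2:  x_2 = 85292·85292+247·5427·5427 = 14549450527,  y_2 = 85292·5427+5427·85292 = 925759368
k=3:  x_3 = 85292·14549450527+247·5427·925759368 = 2481903468612476,  y_3 = 85292·925759368+5427·14549450527 = 157919736025485
k=4:  x_4 = 85292·2481903468612476+247·5427·157919736025485 = 423373021275241155457,  y_4 = 85292·157919736025485+5427·2481903468612476 = 26938580249245573872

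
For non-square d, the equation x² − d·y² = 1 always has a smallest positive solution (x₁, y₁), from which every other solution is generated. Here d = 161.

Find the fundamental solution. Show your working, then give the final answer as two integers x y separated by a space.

√161 → a₀=12, period (1,2,4,1,2,1,4,2,1,24); ℓ=10 even so k=9
i=0: a=12 ⇒ p=12, q=1
…
i=6: a=1 ⇒ p=774, q=61
i=7: a=4 ⇒ p=3667, q=289
i=8: a=2 ⇒ p=8108, q=639
i=9: a=1 ⇒ p=11775, q=928
fundamental: x₁=11775, y₁=928  (since 138650625 − 161·861184 = 1)

11775 928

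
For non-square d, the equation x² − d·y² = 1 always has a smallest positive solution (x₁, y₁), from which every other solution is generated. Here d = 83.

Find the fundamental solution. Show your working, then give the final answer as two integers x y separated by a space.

82 9

√83 → a₀=9, period (9,18); ℓ=2 even so k=1
step 0: (9, 1)  from 9·(1,0) + (0,1)
step 1: (82, 9)  from 9·(9,1) + (1,0)
→ (82, 9).  Check: 82²=6724, 83·9²=6723, difference 1.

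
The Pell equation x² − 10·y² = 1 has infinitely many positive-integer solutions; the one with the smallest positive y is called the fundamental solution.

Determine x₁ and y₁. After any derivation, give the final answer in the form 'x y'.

19 6

[3; 6] for √10; ℓ=1 ⇒ convergent index 1
step 0: (3, 1)  from 3·(1,0) + (0,1)
step 1: (19, 6)  from 6·(3,1) + (1,0)
(x₁, y₁) = (19, 6);  19² − 10·6² = 1 ✓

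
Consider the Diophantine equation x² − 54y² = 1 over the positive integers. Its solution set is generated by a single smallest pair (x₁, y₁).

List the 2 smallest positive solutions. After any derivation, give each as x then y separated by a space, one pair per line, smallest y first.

√54 → a₀=7, period (2,1,6,1,2,14); ℓ=6 even so k=5
step 0: (7, 1)  from 7·(1,0) + (0,1)
…
step 3: (147, 20)  from 6·(22,3) + (15,2)
step 4: (169, 23)  from 1·(147,20) + (22,3)
step 5: (485, 66)  from 2·(169,23) + (147,20)
(x₁, y₁) = (485, 66);  485² − 54·66² = 1 ✓
(x_2, y_2) = (485·485 + 54·66·66, 485·66 + 66·485) = (470449, 64020)

485 66
470449 64020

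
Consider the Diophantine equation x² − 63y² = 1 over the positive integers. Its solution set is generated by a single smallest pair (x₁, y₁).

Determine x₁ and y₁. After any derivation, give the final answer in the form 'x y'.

√63 → a₀=7, period (1,14); ℓ=2 even so k=1
step 0: (7, 1)  from 7·(1,0) + (0,1)
step 1: (8, 1)  from 1·(7,1) + (1,0)
fundamental: x₁=8, y₁=1  (since 64 − 63·1 = 1)

8 1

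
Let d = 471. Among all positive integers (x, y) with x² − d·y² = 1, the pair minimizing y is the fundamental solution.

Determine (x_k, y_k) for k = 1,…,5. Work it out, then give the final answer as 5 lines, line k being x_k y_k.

[21; 1,2,2,1,3,…,2,1,42] for √471; ℓ=14 ⇒ convergent index 13
a_0=21:  p_0=21·1+0=21,  q_0=21·0+1=1
a_1=1:  p_1=1·21+1=22,  q_1=1·1+0=1
a_2=2:  p_2=2·22+21=65,  q_2=2·1+1=3
a_3=2:  p_3=2·65+22=152,  q_3=2·3+1=7
a_4=1:  p_4=1·152+65=217,  q_4=1·7+3=10
a_5=3:  p_5=3·217+152=803,  q_5=3·10+7=37
a_6=4:  p_6=4·803+217=3429,  q_6=4·37+10=158
a_7=14:  p_7=14·3429+803=48809,  q_7=14·158+37=2249
a_8=4:  p_8=4·48809+3429=198665,  q_8=4·2249+158=9154
a_9=3:  p_9=3·198665+48809=644804,  q_9=3·9154+2249=29711
a_10=1:  p_10=1·644804+198665=843469,  q_10=1·29711+9154=38865
a_11=2:  p_11=2·843469+644804=2331742,  q_11=2·38865+29711=107441
a_12=2:  p_12=2·2331742+843469=5506953,  q_12=2·107441+38865=253747
a_13=1:  p_13=1·5506953+2331742=7838695,  q_13=1·253747+107441=361188
(x₁, y₁) = (7838695, 361188);  7838695² − 471·361188² = 1 ✓
k=2:  x_2 = 7838695·7838695+471·361188·361188 = 122890278606049,  y_2 = 7838695·361188+361188·7838695 = 5662485139320
k=3:  x_3 = 7838695·122890278606049+471·361188·5662485139320 = 1926598824915678693415,  y_3 = 7838695·5662485139320+361188·122890278606049 = 88772987898323613612
k=4:  x_4 = 7838695·1926598824915678693415+471·361188·88772987898323613612 = 30204041151744689101078780801,  y_4 = 7838695·88772987898323613612+361188·1926598824915678693415 = 1391728752747293974319493360
k=5:  x_5 = 7838695·30204041151744689101078780801+471·361188·1391728752747293974319493360 = 473520532711948744867536551663095975,  y_5 = 7838695·1391728752747293974319493360+361188·30204041151744689101078780801 = 21818674431032810307068783683516788

7838695 361188
122890278606049 5662485139320
1926598824915678693415 88772987898323613612
30204041151744689101078780801 1391728752747293974319493360
473520532711948744867536551663095975 21818674431032810307068783683516788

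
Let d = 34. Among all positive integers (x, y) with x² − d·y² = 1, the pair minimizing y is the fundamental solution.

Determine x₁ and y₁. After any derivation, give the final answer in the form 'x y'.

35 6

d=34: √d = [5; 1,4,1,10] (ℓ=4, even), read p_3/q_3
k=0  a_k=5  p_k/q_k = 5/1
…
k=2  a_k=4  p_k/q_k = 29/5
k=3  a_k=1  p_k/q_k = 35/6
→ (35, 6).  Check: 35²=1225, 34·6²=1224, difference 1.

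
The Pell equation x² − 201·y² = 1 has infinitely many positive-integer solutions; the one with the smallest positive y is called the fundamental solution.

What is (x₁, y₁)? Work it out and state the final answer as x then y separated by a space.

d=201: √d = [14; 5,1,1,1,2,…,1,5,28] (ℓ=14, even), read p_13/q_13
i=0: a=14 ⇒ p=14, q=1
i=1: a=5 ⇒ p=71, q=5
i=2: a=1 ⇒ p=85, q=6
i=3: a=1 ⇒ p=156, q=11
i=4: a=1 ⇒ p=241, q=17
…
i=6: a=1 ⇒ p=879, q=62
…
i=10: a=1 ⇒ p=33317, q=2350
i=11: a=1 ⇒ p=58085, q=4097
i=12: a=1 ⇒ p=91402, q=6447
i=13: a=5 ⇒ p=515095, q=36332
→ (515095, 36332).  Check: 515095²=265322859025, 201·36332²=265322859024, difference 1.

515095 36332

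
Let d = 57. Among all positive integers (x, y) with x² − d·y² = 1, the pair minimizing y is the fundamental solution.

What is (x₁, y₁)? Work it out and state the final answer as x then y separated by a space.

151 20

√57 → a₀=7, period (1,1,4,1,1,14); ℓ=6 even so k=5
i=0: a=7 ⇒ p=7, q=1
…
i=2: a=1 ⇒ p=15, q=2
i=3: a=4 ⇒ p=68, q=9
i=4: a=1 ⇒ p=83, q=11
i=5: a=1 ⇒ p=151, q=20
(x₁, y₁) = (151, 20);  151² − 57·20² = 1 ✓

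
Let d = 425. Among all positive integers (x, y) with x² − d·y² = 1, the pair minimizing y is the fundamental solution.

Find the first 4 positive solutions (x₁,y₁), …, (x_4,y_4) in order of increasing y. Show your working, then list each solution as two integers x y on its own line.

√425 = [20; 1,1,1,1,1,1,40, …], period ℓ=7 (odd) → k=13
step 0: (20, 1)  from 20·(1,0) + (0,1)
…
step 2: (41, 2)  from 1·(21,1) + (20,1)
…
step 4: (103, 5)  from 1·(62,3) + (41,2)
step 5: (165, 8)  from 1·(103,5) + (62,3)
step 6: (268, 13)  from 1·(165,8) + (103,5)
…
step 11: (55229, 2679)  from 1·(33191,1610) + (22038,1069)
step 12: (88420, 4289)  from 1·(55229,2679) + (33191,1610)
step 13: (143649, 6968)  from 1·(88420,4289) + (55229,2679)
fundamental: x₁=143649, y₁=6968  (since 20635035201 − 425·48553024 = 1)
(x_2, y_2) = (143649·143649 + 425·6968·6968, 143649·6968 + 6968·143649) = (41270070401, 2001892464)
(x_3, y_3) = (143649·41270070401 + 425·6968·2001892464, 143649·2001892464 + 6968·41270070401) = (11856808685922849, 575139701115304)
(x_4, y_4) = (143649·11856808685922849 + 425·6968·575139701115304, 143649·575139701115304 + 6968·11856808685922849) = (3406437421806992601601, 165236485849022716128)

143649 6968
41270070401 2001892464
11856808685922849 575139701115304
3406437421806992601601 165236485849022716128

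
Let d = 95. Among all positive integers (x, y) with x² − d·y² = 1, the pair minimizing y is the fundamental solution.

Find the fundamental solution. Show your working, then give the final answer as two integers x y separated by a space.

[9; 1,2,1,18] for √95; ℓ=4 ⇒ convergent index 3
i=0: a=9 ⇒ p=9, q=1
…
i=2: a=2 ⇒ p=29, q=3
i=3: a=1 ⇒ p=39, q=4
(x₁, y₁) = (39, 4);  39² − 95·4² = 1 ✓

39 4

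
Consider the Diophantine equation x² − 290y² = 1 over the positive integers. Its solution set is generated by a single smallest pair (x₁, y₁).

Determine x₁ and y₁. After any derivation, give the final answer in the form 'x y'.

d=290: √d = [17; 34] (ℓ=1, odd), read p_1/q_1
i=0: a=17 ⇒ p=17, q=1
i=1: a=34 ⇒ p=579, q=34
(x₁, y₁) = (579, 34);  579² − 290·34² = 1 ✓

579 34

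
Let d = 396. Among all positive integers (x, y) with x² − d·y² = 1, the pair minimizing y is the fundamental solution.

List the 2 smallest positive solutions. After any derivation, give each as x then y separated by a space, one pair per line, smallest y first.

199 10
79201 3980

d=396: √d = [19; 1,8,1,38] (ℓ=4, even), read p_3/q_3
k=0  a_k=19  p_k/q_k = 19/1
k=1  a_k=1  p_k/q_k = 20/1
k=2  a_k=8  p_k/q_k = 179/9
k=3  a_k=1  p_k/q_k = 199/10
fundamental: x₁=199, y₁=10  (since 39601 − 396·100 = 1)
(199+10√396)^2 = 79201 + 3980√396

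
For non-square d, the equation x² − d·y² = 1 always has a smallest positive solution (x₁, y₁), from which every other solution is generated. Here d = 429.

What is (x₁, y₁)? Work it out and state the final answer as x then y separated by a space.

1524095 73584

d=429: √d = [20; 1,2,2,9,1,12,1,9,2,2,1,40] (ℓ=12, even), read p_11/q_11
i=0: a=20 ⇒ p=20, q=1
i=1: a=1 ⇒ p=21, q=1
…
i=3: a=2 ⇒ p=145, q=7
i=4: a=9 ⇒ p=1367, q=66
…
i=6: a=12 ⇒ p=19511, q=942
i=7: a=1 ⇒ p=21023, q=1015
…
i=10: a=2 ⇒ p=1085636, q=52415
i=11: a=1 ⇒ p=1524095, q=73584
fundamental: x₁=1524095, y₁=73584  (since 2322865569025 − 429·5414605056 = 1)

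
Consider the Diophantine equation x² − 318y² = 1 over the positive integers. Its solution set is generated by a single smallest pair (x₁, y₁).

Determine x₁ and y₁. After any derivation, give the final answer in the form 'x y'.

d=318: √d = [17; 1,4,1,34] (ℓ=4, even), read p_3/q_3
k=0  a_k=17  p_k/q_k = 17/1
k=1  a_k=1  p_k/q_k = 18/1
k=2  a_k=4  p_k/q_k = 89/5
k=3  a_k=1  p_k/q_k = 107/6
→ (107, 6).  Check: 107²=11449, 318·6²=11448, difference 1.

107 6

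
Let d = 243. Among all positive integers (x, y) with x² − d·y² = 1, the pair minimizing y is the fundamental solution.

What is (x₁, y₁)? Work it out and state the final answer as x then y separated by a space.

√243 → a₀=15, period (1,1,2,3,15,3,2,1,1,30); ℓ=10 even so k=9
i=0: a=15 ⇒ p=15, q=1
…
i=3: a=2 ⇒ p=78, q=5
i=4: a=3 ⇒ p=265, q=17
i=5: a=15 ⇒ p=4053, q=260
…
i=8: a=1 ⇒ p=41325, q=2651
i=9: a=1 ⇒ p=70226, q=4505
→ (70226, 4505).  Check: 70226²=4931691076, 243·4505²=4931691075, difference 1.

70226 4505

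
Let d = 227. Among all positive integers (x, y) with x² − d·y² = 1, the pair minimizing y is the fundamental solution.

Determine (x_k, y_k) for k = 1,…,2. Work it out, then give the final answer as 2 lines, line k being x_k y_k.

226 15
102151 6780

√227 → a₀=15, period (15,30); ℓ=2 even so k=1
i=0: a=15 ⇒ p=15, q=1
i=1: a=15 ⇒ p=226, q=15
(x₁, y₁) = (226, 15);  226² − 227·15² = 1 ✓
(226+15√227)^2 = 102151 + 6780√227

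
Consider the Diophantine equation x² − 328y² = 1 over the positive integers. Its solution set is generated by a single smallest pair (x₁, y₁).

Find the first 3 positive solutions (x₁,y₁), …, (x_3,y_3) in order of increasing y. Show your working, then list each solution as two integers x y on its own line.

163 9
53137 2934
17322499 956475

[18; 9,36] for √328; ℓ=2 ⇒ convergent index 1
step 0: (18, 1)  from 18·(1,0) + (0,1)
step 1: (163, 9)  from 9·(18,1) + (1,0)
fundamental: x₁=163, y₁=9  (since 26569 − 328·81 = 1)
(163+9√328)^2 = 53137 + 2934√328
(163+9√328)^3 = 17322499 + 956475√328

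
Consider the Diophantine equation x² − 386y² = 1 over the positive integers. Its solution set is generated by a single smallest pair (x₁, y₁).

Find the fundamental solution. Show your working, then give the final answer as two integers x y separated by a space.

d=386: √d = [19; 1,1,1,4,1,18,1,4,1,1,1,38] (ℓ=12, even), read p_11/q_11
a_0=19:  p_0=19·1+0=19,  q_0=19·0+1=1
…
a_3=1:  p_3=1·39+20=59,  q_3=1·2+1=3
…
a_6=18:  p_6=18·334+275=6287,  q_6=18·17+14=320
a_7=1:  p_7=1·6287+334=6621,  q_7=1·320+17=337
a_8=4:  p_8=4·6621+6287=32771,  q_8=4·337+320=1668
…
a_10=1:  p_10=1·39392+32771=72163,  q_10=1·2005+1668=3673
a_11=1:  p_11=1·72163+39392=111555,  q_11=1·3673+2005=5678
(x₁, y₁) = (111555, 5678);  111555² − 386·5678² = 1 ✓

111555 5678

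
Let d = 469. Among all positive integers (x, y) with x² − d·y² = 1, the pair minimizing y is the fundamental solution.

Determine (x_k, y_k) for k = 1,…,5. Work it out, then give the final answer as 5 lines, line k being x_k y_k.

137215 6336
37655912449 1738788480
10333912053241855 477175722560064
2835935484733506355201 130951333540419575040
778265775065082237004568575 35936974463020168255667136

√469 = [21; 1,1,1,10,6,10,1,1,1,42, …], period ℓ=10 (even) → k=9
k=0  a_k=21  p_k/q_k = 21/1
…
k=2  a_k=1  p_k/q_k = 43/2
…
k=7  a_k=1  p_k/q_k = 47146/2177
k=8  a_k=1  p_k/q_k = 90069/4159
k=9  a_k=1  p_k/q_k = 137215/6336
(x₁, y₁) = (137215, 6336);  137215² − 469·6336² = 1 ✓
n=2: (137215,6336)∘(137215,6336) = (137215·137215+469·6336·6336, 137215·6336+6336·137215) = (37655912449,1738788480)
n=3: (37655912449,1738788480)∘(137215,6336) = (137215·37655912449+469·6336·1738788480, 137215·1738788480+6336·37655912449) = (10333912053241855,477175722560064)
n=4: (10333912053241855,477175722560064)∘(137215,6336) = (137215·10333912053241855+469·6336·477175722560064, 137215·477175722560064+6336·10333912053241855) = (2835935484733506355201,130951333540419575040)
n=5: (2835935484733506355201,130951333540419575040)∘(137215,6336) = (137215·2835935484733506355201+469·6336·130951333540419575040, 137215·130951333540419575040+6336·2835935484733506355201) = (778265775065082237004568575,35936974463020168255667136)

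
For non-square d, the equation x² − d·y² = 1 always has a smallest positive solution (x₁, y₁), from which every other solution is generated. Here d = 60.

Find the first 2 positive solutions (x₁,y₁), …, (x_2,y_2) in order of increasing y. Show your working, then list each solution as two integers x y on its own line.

[7; 1,2,1,14] for √60; ℓ=4 ⇒ convergent index 3
step 0: (7, 1)  from 7·(1,0) + (0,1)
step 1: (8, 1)  from 1·(7,1) + (1,0)
step 2: (23, 3)  from 2·(8,1) + (7,1)
step 3: (31, 4)  from 1·(23,3) + (8,1)
fundamental: x₁=31, y₁=4  (since 961 − 60·16 = 1)
(31+4√60)^2 = 1921 + 248√60

31 4
1921 248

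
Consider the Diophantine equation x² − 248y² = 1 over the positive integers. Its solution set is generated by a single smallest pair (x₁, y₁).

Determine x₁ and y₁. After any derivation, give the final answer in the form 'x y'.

63 4

√248 = [15; 1,2,1,30, …], period ℓ=4 (even) → k=3
k=0  a_k=15  p_k/q_k = 15/1
…
k=2  a_k=2  p_k/q_k = 47/3
k=3  a_k=1  p_k/q_k = 63/4
(x₁, y₁) = (63, 4);  63² − 248·4² = 1 ✓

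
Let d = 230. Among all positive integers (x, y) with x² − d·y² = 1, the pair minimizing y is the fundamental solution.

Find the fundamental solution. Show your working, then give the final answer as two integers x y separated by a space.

√230 = [15; 6,30, …], period ℓ=2 (even) → k=1
k=0  a_k=15  p_k/q_k = 15/1
k=1  a_k=6  p_k/q_k = 91/6
→ (91, 6).  Check: 91²=8281, 230·6²=8280, difference 1.

91 6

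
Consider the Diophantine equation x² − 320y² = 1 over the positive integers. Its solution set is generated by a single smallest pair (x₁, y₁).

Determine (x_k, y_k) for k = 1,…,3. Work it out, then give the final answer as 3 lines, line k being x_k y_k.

161 9
51841 2898
16692641 933147

d=320: √d = [17; 1,7,1,34] (ℓ=4, even), read p_3/q_3
step 0: (17, 1)  from 17·(1,0) + (0,1)
…
step 2: (143, 8)  from 7·(18,1) + (17,1)
step 3: (161, 9)  from 1·(143,8) + (18,1)
→ (161, 9).  Check: 161²=25921, 320·9²=25920, difference 1.
(161+9√320)^2 = 51841 + 2898√320
(161+9√320)^3 = 16692641 + 933147√320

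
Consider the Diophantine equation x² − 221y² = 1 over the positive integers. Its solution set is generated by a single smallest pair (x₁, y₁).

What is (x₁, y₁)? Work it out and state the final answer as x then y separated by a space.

√221 = [14; 1,6,2,6,1,28, …], period ℓ=6 (even) → k=5
step 0: (14, 1)  from 14·(1,0) + (0,1)
step 1: (15, 1)  from 1·(14,1) + (1,0)
…
step 3: (223, 15)  from 2·(104,7) + (15,1)
step 4: (1442, 97)  from 6·(223,15) + (104,7)
step 5: (1665, 112)  from 1·(1442,97) + (223,15)
→ (1665, 112).  Check: 1665²=2772225, 221·112²=2772224, difference 1.

1665 112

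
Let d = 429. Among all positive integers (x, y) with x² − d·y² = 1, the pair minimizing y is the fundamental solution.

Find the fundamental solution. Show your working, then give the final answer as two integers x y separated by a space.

d=429: √d = [20; 1,2,2,9,1,12,1,9,2,2,1,40] (ℓ=12, even), read p_11/q_11
step 0: (20, 1)  from 20·(1,0) + (0,1)
step 1: (21, 1)  from 1·(20,1) + (1,0)
step 2: (62, 3)  from 2·(21,1) + (20,1)
…
step 4: (1367, 66)  from 9·(145,7) + (62,3)
step 5: (1512, 73)  from 1·(1367,66) + (145,7)
step 6: (19511, 942)  from 12·(1512,73) + (1367,66)
step 7: (21023, 1015)  from 1·(19511,942) + (1512,73)
…
step 9: (438459, 21169)  from 2·(208718,10077) + (21023,1015)
step 10: (1085636, 52415)  from 2·(438459,21169) + (208718,10077)
step 11: (1524095, 73584)  from 1·(1085636,52415) + (438459,21169)
fundamental: x₁=1524095, y₁=73584  (since 2322865569025 − 429·5414605056 = 1)

1524095 73584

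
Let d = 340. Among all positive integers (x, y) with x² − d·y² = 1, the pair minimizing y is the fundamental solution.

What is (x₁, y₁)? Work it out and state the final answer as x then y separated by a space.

√340 → a₀=18, period (2,3,1,1,1,…,3,2,36); ℓ=14 even so k=13
i=0: a=18 ⇒ p=18, q=1
…
i=2: a=3 ⇒ p=129, q=7
i=3: a=1 ⇒ p=166, q=9
…
i=5: a=1 ⇒ p=461, q=25
…
i=8: a=1 ⇒ p=7265, q=394
…
i=11: a=1 ⇒ p=34813, q=1888
i=12: a=3 ⇒ p=125478, q=6805
i=13: a=2 ⇒ p=285769, q=15498
→ (285769, 15498).  Check: 285769²=81663921361, 340·15498²=81663921360, difference 1.

285769 15498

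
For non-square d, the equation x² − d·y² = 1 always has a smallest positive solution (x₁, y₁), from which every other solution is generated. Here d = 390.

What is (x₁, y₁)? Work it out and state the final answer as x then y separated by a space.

√390 → a₀=19, period (1,2,1,38); ℓ=4 even so k=3
step 0: (19, 1)  from 19·(1,0) + (0,1)
…
step 2: (59, 3)  from 2·(20,1) + (19,1)
step 3: (79, 4)  from 1·(59,3) + (20,1)
(x₁, y₁) = (79, 4);  79² − 390·4² = 1 ✓

79 4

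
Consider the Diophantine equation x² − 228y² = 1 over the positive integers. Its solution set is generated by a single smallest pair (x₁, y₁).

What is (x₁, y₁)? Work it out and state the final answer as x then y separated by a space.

[15; 10,30] for √228; ℓ=2 ⇒ convergent index 1
step 0: (15, 1)  from 15·(1,0) + (0,1)
step 1: (151, 10)  from 10·(15,1) + (1,0)
(x₁, y₁) = (151, 10);  151² − 228·10² = 1 ✓

151 10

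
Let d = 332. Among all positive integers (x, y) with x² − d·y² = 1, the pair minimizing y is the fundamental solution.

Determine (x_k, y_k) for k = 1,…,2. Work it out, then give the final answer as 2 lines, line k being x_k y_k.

13447 738
361643617 19847772

√332 = [18; 4,1,1,8,1,1,4,36, …], period ℓ=8 (even) → k=7
step 0: (18, 1)  from 18·(1,0) + (0,1)
…
step 2: (91, 5)  from 1·(73,4) + (18,1)
step 3: (164, 9)  from 1·(91,5) + (73,4)
step 4: (1403, 77)  from 8·(164,9) + (91,5)
step 5: (1567, 86)  from 1·(1403,77) + (164,9)
step 6: (2970, 163)  from 1·(1567,86) + (1403,77)
step 7: (13447, 738)  from 4·(2970,163) + (1567,86)
→ (13447, 738).  Check: 13447²=180821809, 332·738²=180821808, difference 1.
(13447+738√332)^2 = 361643617 + 19847772√332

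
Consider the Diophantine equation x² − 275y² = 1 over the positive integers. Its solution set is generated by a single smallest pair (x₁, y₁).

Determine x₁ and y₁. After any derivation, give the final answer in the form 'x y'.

√275 → a₀=16, period (1,1,2,1,1,32); ℓ=6 even so k=5
step 0: (16, 1)  from 16·(1,0) + (0,1)
step 1: (17, 1)  from 1·(16,1) + (1,0)
step 2: (33, 2)  from 1·(17,1) + (16,1)
…
step 4: (116, 7)  from 1·(83,5) + (33,2)
step 5: (199, 12)  from 1·(116,7) + (83,5)
(x₁, y₁) = (199, 12);  199² − 275·12² = 1 ✓

199 12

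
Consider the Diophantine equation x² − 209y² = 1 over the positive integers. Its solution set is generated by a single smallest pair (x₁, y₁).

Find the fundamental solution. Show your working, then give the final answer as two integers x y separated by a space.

46551 3220

[14; 2,5,3,2,3,5,2,28] for √209; ℓ=8 ⇒ convergent index 7
a_0=14:  p_0=14·1+0=14,  q_0=14·0+1=1
a_1=2:  p_1=2·14+1=29,  q_1=2·1+0=2
a_2=5:  p_2=5·29+14=159,  q_2=5·2+1=11
a_3=3:  p_3=3·159+29=506,  q_3=3·11+2=35
…
a_5=3:  p_5=3·1171+506=4019,  q_5=3·81+35=278
a_6=5:  p_6=5·4019+1171=21266,  q_6=5·278+81=1471
a_7=2:  p_7=2·21266+4019=46551,  q_7=2·1471+278=3220
→ (46551, 3220).  Check: 46551²=2166995601, 209·3220²=2166995600, difference 1.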